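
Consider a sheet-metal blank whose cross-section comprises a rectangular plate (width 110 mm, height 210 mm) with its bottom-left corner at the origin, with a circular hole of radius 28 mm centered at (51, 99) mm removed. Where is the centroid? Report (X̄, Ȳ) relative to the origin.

X̄ = 55.48 mm, Ȳ = 105.72 mm

Part | A | x̄ᵢ | ȳᵢ | A·x̄ᵢ | A·ȳᵢ
plate | 23100.00 | 55.00 | 105.00 | 1270500.00 | 2425500.00
hole | -2463.01 | 51.00 | 99.00 | -125613.44 | -243837.86
Σ | 20636.99 |  |  | 1144886.56 | 2181662.14
X̄ = 1144886.56 / 20636.99 = 55.48 mm
Ȳ = 2181662.14 / 20636.99 = 105.72 mm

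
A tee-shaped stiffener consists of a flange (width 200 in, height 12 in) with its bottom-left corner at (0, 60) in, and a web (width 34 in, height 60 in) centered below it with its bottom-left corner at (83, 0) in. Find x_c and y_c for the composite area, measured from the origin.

x_c = 100.00 in, y_c = 49.46 in

web: A = 34 × 60 = 2040.00, centroid at (100.00, 30.00).
flange: A = 200 × 12 = 2400.00, centroid at (100.00, 66.00).
ΣA = 4440.00 in²
ΣAx_c = (2040.00)(100.00) + (2400.00)(100.00) = 444000.00 in³
ΣAy_c = (2040.00)(30.00) + (2400.00)(66.00) = 219600.00 in³
x_c = 444000.00 / 4440.00 = 100.00 in
y_c = 219600.00 / 4440.00 = 49.46 in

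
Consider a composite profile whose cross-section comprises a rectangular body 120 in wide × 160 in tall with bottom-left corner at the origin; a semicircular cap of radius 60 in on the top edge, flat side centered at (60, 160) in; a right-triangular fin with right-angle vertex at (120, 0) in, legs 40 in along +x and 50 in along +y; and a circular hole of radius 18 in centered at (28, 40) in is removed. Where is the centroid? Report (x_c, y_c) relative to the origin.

Part | A | x̄ᵢ | ȳᵢ | A·x̄ᵢ | A·ȳᵢ
rectangular body | 19200.00 | 60.00 | 80.00 | 1152000.00 | 1536000.00
semicircular top | 5654.87 | 60.00 | 185.46 | 339292.01 | 1048778.68
triangular fin | 1000.00 | 133.33 | 16.67 | 133333.33 | 16666.67
hole | -1017.88 | 28.00 | 40.00 | -28500.53 | -40715.04
Σ | 24836.99 |  |  | 1596124.81 | 2560730.31
x_c = 1596124.81 / 24836.99 = 64.26 in
y_c = 2560730.31 / 24836.99 = 103.10 in

x_c = 64.26 in, y_c = 103.10 in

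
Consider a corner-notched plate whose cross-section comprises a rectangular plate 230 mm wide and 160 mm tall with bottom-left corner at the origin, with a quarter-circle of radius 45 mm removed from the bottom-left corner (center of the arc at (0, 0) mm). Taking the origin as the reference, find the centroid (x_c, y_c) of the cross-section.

x_c = 119.33 mm, y_c = 82.75 mm

Part | A | x̄ᵢ | ȳᵢ | A·x̄ᵢ | A·ȳᵢ
plate | 36800.00 | 115.00 | 80.00 | 4232000.00 | 2944000.00
removed quarter-circle | -1590.43 | 19.10 | 19.10 | -30375.00 | -30375.00
Σ | 35209.57 |  |  | 4201625.00 | 2913625.00
x_c = 4201625.00 / 35209.57 = 119.33 mm
y_c = 2913625.00 / 35209.57 = 82.75 mm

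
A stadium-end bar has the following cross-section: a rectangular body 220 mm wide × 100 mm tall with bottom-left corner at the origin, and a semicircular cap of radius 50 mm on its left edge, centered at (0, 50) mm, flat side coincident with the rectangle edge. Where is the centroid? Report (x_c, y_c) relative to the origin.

rectangular body: A = 220 × 100 = 22000.00, centroid at (110.00, 50.00).
semicircular end: A = ½π·50² = 3926.99, centroid at (-21.22, 50.00).
ΣA = 25926.99 mm²
ΣAx_c = (22000.00)(110.00) + (3926.99)(-21.22) = 2336666.67 mm³
ΣAy_c = (22000.00)(50.00) + (3926.99)(50.00) = 1296349.54 mm³
x_c = 2336666.67 / 25926.99 = 90.12 mm
y_c = 1296349.54 / 25926.99 = 50.00 mm

x_c = 90.12 mm, y_c = 50.00 mm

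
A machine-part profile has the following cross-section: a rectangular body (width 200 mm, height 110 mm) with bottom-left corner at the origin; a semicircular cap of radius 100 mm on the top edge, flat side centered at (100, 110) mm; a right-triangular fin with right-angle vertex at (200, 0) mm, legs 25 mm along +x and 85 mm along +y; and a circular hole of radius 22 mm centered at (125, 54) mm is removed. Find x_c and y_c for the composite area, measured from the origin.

x_c = 102.07 mm, y_c = 95.37 mm

rectangular body: A = 200 × 110 = 22000.00, centroid at (100.00, 55.00).
semicircular top: A = ½π·100² = 15707.96, centroid at (100.00, 152.44).
triangular fin: A = ½·25·85 = 1062.50, centroid at (208.33, 28.33).
hole: A = −π·22² = -1520.53, centroid at (125.00, 54.00).
ΣA = 37249.93 mm²
ΣAx_c = (22000.00)(100.00) + (15707.96)(100.00) + (1062.50)(208.33) + (-1520.53)(125.00) = 3802084.14 mm³
ΣAy_c = (22000.00)(55.00) + (15707.96)(152.44) + (1062.50)(28.33) + (-1520.53)(54.00) = 3552538.13 mm³
x_c = 3802084.14 / 37249.93 = 102.07 mm
y_c = 3552538.13 / 37249.93 = 95.37 mm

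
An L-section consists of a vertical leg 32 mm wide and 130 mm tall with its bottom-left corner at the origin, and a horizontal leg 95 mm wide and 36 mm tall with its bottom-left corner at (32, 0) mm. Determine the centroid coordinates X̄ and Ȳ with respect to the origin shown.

X̄ = 44.65 mm, Ȳ = 43.79 mm

Part | A | x̄ᵢ | ȳᵢ | A·x̄ᵢ | A·ȳᵢ
vertical leg | 4160.00 | 16.00 | 65.00 | 66560.00 | 270400.00
horizontal leg | 3420.00 | 79.50 | 18.00 | 271890.00 | 61560.00
Σ | 7580.00 |  |  | 338450.00 | 331960.00
X̄ = 338450.00 / 7580.00 = 44.65 mm
Ȳ = 331960.00 / 7580.00 = 43.79 mm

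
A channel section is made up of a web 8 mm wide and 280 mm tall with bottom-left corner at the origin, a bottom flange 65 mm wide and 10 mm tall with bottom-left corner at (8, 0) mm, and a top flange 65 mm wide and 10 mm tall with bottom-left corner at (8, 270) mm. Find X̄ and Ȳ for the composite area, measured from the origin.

Part | A | x̄ᵢ | ȳᵢ | A·x̄ᵢ | A·ȳᵢ
web | 2240.00 | 4.00 | 140.00 | 8960.00 | 313600.00
bottom flange | 650.00 | 40.50 | 5.00 | 26325.00 | 3250.00
top flange | 650.00 | 40.50 | 275.00 | 26325.00 | 178750.00
Σ | 3540.00 |  |  | 61610.00 | 495600.00
X̄ = 61610.00 / 3540.00 = 17.40 mm
Ȳ = 495600.00 / 3540.00 = 140.00 mm

X̄ = 17.40 mm, Ȳ = 140.00 mm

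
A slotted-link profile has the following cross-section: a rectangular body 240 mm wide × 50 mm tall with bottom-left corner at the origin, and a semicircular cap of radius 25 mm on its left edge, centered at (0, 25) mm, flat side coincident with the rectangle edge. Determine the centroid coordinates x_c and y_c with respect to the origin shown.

x_c = 110.12 mm, y_c = 25.00 mm

rectangular body: A = 240 × 50 = 12000.00, centroid at (120.00, 25.00).
semicircular end: A = ½π·25² = 981.75, centroid at (-10.61, 25.00).
ΣA = 12981.75 mm², ΣAx_c = 1429583.33 mm³, ΣAy_c = 324543.69 mm³.
x_c = 1429583.33/12981.75 = 110.12 mm; y_c = 324543.69/12981.75 = 25.00 mm.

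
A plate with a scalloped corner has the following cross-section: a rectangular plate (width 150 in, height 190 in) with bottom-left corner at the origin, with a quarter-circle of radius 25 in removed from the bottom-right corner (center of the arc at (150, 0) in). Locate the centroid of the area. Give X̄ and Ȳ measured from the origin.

plate: A = 150 × 190 = 28500.00, centroid at (75.00, 95.00).
removed quarter-circle: A = −¼π·25² = -490.87, centroid at (139.39, 10.61).
ΣA = 28009.13 in²
ΣAX̄ = (28500.00)(75.00) + (-490.87)(139.39) = 2069077.26 in³
ΣAȲ = (28500.00)(95.00) + (-490.87)(10.61) = 2702291.67 in³
X̄ = 2069077.26 / 28009.13 = 73.87 in
Ȳ = 2702291.67 / 28009.13 = 96.48 in

X̄ = 73.87 in, Ȳ = 96.48 in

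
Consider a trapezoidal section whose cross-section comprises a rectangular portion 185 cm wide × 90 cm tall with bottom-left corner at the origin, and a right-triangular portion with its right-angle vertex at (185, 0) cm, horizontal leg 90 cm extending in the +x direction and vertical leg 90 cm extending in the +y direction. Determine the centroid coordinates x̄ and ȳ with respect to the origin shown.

x̄ = 116.47 cm, ȳ = 42.07 cm

rectangular portion: A = 185 × 90 = 16650.00, centroid at (92.50, 45.00).
triangular portion: A = ½·90·90 = 4050.00, centroid at (215.00, 30.00).
ΣA = 20700.00 cm², ΣAx̄ = 2410875.00 cm³, ΣAȳ = 870750.00 cm³.
x̄ = 2410875.00/20700.00 = 116.47 cm; ȳ = 870750.00/20700.00 = 42.07 cm.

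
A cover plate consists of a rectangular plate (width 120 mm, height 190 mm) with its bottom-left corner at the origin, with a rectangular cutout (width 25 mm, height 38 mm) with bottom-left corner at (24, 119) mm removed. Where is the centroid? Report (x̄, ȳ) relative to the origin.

x̄ = 61.02 mm, ȳ = 93.13 mm

plate: A = 120 × 190 = 22800.00, centroid at (60.00, 95.00).
hole: A = −(25 × 38) = -950.00, centroid at (36.50, 138.00).
ΣA = 21850.00 mm², ΣAx̄ = 1333325.00 mm³, ΣAȳ = 2034900.00 mm³.
x̄ = 1333325.00/21850.00 = 61.02 mm; ȳ = 2034900.00/21850.00 = 93.13 mm.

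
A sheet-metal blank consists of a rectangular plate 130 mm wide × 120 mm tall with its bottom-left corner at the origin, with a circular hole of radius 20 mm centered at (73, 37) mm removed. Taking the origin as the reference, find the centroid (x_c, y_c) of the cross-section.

plate: A = 130 × 120 = 15600.00, centroid at (65.00, 60.00).
hole: A = −π·20² = -1256.64, centroid at (73.00, 37.00).
ΣA = 14343.36 mm²
ΣAx_c = (15600.00)(65.00) + (-1256.64)(73.00) = 922265.49 mm³
ΣAy_c = (15600.00)(60.00) + (-1256.64)(37.00) = 889504.43 mm³
x_c = 922265.49 / 14343.36 = 64.30 mm
y_c = 889504.43 / 14343.36 = 62.02 mm

x_c = 64.30 mm, y_c = 62.02 mm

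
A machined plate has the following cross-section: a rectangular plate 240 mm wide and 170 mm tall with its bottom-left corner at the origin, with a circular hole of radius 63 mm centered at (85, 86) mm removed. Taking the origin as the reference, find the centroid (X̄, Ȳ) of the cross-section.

Part | A | x̄ᵢ | ȳᵢ | A·x̄ᵢ | A·ȳᵢ
plate | 40800.00 | 120.00 | 85.00 | 4896000.00 | 3468000.00
hole | -12468.98 | 85.00 | 86.00 | -1059863.41 | -1072332.39
Σ | 28331.02 |  |  | 3836136.59 | 2395667.61
X̄ = 3836136.59 / 28331.02 = 135.40 mm
Ȳ = 2395667.61 / 28331.02 = 84.56 mm

X̄ = 135.40 mm, Ȳ = 84.56 mm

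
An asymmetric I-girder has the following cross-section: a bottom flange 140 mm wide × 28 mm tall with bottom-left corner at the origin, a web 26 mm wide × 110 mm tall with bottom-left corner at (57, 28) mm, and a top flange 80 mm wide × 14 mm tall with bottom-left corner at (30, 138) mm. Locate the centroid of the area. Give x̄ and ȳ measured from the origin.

x̄ = 70.00 mm, ȳ = 57.55 mm

bottom flange: A = 140 × 28 = 3920.00, centroid at (70.00, 14.00).
web: A = 26 × 110 = 2860.00, centroid at (70.00, 83.00).
top flange: A = 80 × 14 = 1120.00, centroid at (70.00, 145.00).
ΣA = 7900.00 mm²
ΣAx̄ = (3920.00)(70.00) + (2860.00)(70.00) + (1120.00)(70.00) = 553000.00 mm³
ΣAȳ = (3920.00)(14.00) + (2860.00)(83.00) + (1120.00)(145.00) = 454660.00 mm³
x̄ = 553000.00 / 7900.00 = 70.00 mm
ȳ = 454660.00 / 7900.00 = 57.55 mm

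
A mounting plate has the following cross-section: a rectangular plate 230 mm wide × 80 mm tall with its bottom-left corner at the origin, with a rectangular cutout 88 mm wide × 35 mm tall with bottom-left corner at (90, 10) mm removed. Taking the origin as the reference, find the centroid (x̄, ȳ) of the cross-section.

plate: A = 230 × 80 = 18400.00, centroid at (115.00, 40.00).
hole: A = −(88 × 35) = -3080.00, centroid at (134.00, 27.50).
ΣA = 15320.00 mm²
ΣAx̄ = (18400.00)(115.00) + (-3080.00)(134.00) = 1703280.00 mm³
ΣAȳ = (18400.00)(40.00) + (-3080.00)(27.50) = 651300.00 mm³
x̄ = 1703280.00 / 15320.00 = 111.18 mm
ȳ = 651300.00 / 15320.00 = 42.51 mm

x̄ = 111.18 mm, ȳ = 42.51 mm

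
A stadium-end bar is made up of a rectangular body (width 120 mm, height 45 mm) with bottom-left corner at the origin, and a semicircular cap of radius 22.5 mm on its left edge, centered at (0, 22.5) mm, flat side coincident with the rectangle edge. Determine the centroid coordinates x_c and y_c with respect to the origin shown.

x_c = 51.07 mm, y_c = 22.50 mm

rectangular body: A = 120 × 45 = 5400.00, centroid at (60.00, 22.50).
semicircular end: A = ½π·22.5² = 795.22, centroid at (-9.55, 22.50).
ΣA = 6195.22 mm², ΣAx_c = 316406.25 mm³, ΣAy_c = 139392.35 mm³.
x_c = 316406.25/6195.22 = 51.07 mm; y_c = 139392.35/6195.22 = 22.50 mm.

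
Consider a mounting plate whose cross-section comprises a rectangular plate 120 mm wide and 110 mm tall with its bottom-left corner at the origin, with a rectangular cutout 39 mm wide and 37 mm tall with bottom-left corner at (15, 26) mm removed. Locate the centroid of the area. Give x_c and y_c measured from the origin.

plate: A = 120 × 110 = 13200.00, centroid at (60.00, 55.00).
hole: A = −(39 × 37) = -1443.00, centroid at (34.50, 44.50).
ΣA = 11757.00 mm²
ΣAx_c = (13200.00)(60.00) + (-1443.00)(34.50) = 742216.50 mm³
ΣAy_c = (13200.00)(55.00) + (-1443.00)(44.50) = 661786.50 mm³
x_c = 742216.50 / 11757.00 = 63.13 mm
y_c = 661786.50 / 11757.00 = 56.29 mm

x_c = 63.13 mm, y_c = 56.29 mm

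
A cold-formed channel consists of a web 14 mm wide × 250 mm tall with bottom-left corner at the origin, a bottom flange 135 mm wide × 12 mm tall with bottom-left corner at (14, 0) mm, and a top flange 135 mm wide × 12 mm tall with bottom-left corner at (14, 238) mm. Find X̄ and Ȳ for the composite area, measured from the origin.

web: A = 14 × 250 = 3500.00, centroid at (7.00, 125.00).
bottom flange: A = 135 × 12 = 1620.00, centroid at (81.50, 6.00).
top flange: A = 135 × 12 = 1620.00, centroid at (81.50, 244.00).
ΣA = 6740.00 mm², ΣAX̄ = 288560.00 mm³, ΣAȲ = 842500.00 mm³.
X̄ = 288560.00/6740.00 = 42.81 mm; Ȳ = 842500.00/6740.00 = 125.00 mm.

X̄ = 42.81 mm, Ȳ = 125.00 mm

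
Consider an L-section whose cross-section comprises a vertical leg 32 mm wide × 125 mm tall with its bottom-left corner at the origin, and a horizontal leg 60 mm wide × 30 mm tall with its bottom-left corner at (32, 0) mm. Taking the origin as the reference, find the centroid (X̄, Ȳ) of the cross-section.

X̄ = 30.28 mm, Ȳ = 47.76 mm

vertical leg: A = 32 × 125 = 4000.00, centroid at (16.00, 62.50).
horizontal leg: A = 60 × 30 = 1800.00, centroid at (62.00, 15.00).
ΣA = 5800.00 mm², ΣAX̄ = 175600.00 mm³, ΣAȲ = 277000.00 mm³.
X̄ = 175600.00/5800.00 = 30.28 mm; Ȳ = 277000.00/5800.00 = 47.76 mm.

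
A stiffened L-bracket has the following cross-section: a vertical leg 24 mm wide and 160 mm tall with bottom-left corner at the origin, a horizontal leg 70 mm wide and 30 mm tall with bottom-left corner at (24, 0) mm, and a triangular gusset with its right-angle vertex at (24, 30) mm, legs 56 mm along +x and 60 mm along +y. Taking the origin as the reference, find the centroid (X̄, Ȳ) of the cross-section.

X̄ = 31.71 mm, Ȳ = 55.47 mm

vertical leg: A = 24 × 160 = 3840.00, centroid at (12.00, 80.00).
horizontal leg: A = 70 × 30 = 2100.00, centroid at (59.00, 15.00).
gusset: A = ½·56·60 = 1680.00, centroid at (42.67, 50.00).
ΣA = 7620.00 mm², ΣAX̄ = 241660.00 mm³, ΣAȲ = 422700.00 mm³.
X̄ = 241660.00/7620.00 = 31.71 mm; Ȳ = 422700.00/7620.00 = 55.47 mm.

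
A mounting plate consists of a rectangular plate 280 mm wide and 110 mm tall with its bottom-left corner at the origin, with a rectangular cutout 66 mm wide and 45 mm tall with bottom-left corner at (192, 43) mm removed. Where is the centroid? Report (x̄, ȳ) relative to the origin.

plate: A = 280 × 110 = 30800.00, centroid at (140.00, 55.00).
hole: A = −(66 × 45) = -2970.00, centroid at (225.00, 65.50).
ΣA = 27830.00 mm²
ΣAx̄ = (30800.00)(140.00) + (-2970.00)(225.00) = 3643750.00 mm³
ΣAȳ = (30800.00)(55.00) + (-2970.00)(65.50) = 1499465.00 mm³
x̄ = 3643750.00 / 27830.00 = 130.93 mm
ȳ = 1499465.00 / 27830.00 = 53.88 mm

x̄ = 130.93 mm, ȳ = 53.88 mm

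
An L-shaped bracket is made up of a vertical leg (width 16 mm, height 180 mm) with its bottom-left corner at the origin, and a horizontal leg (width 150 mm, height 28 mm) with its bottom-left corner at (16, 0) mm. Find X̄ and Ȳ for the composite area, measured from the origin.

vertical leg: A = 16 × 180 = 2880.00, centroid at (8.00, 90.00).
horizontal leg: A = 150 × 28 = 4200.00, centroid at (91.00, 14.00).
ΣA = 7080.00 mm², ΣAX̄ = 405240.00 mm³, ΣAȲ = 318000.00 mm³.
X̄ = 405240.00/7080.00 = 57.24 mm; Ȳ = 318000.00/7080.00 = 44.92 mm.

X̄ = 57.24 mm, Ȳ = 44.92 mm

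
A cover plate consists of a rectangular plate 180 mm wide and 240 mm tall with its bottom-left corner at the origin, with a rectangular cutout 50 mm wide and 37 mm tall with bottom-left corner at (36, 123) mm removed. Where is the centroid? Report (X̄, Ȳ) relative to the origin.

plate: A = 180 × 240 = 43200.00, centroid at (90.00, 120.00).
hole: A = −(50 × 37) = -1850.00, centroid at (61.00, 141.50).
ΣA = 41350.00 mm²
ΣAX̄ = (43200.00)(90.00) + (-1850.00)(61.00) = 3775150.00 mm³
ΣAȲ = (43200.00)(120.00) + (-1850.00)(141.50) = 4922225.00 mm³
X̄ = 3775150.00 / 41350.00 = 91.30 mm
Ȳ = 4922225.00 / 41350.00 = 119.04 mm

X̄ = 91.30 mm, Ȳ = 119.04 mm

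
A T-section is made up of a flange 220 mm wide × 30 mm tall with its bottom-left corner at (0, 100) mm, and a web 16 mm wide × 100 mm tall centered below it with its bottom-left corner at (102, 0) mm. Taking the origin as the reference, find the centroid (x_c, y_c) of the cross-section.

x_c = 110.00 mm, y_c = 102.32 mm

web: A = 16 × 100 = 1600.00, centroid at (110.00, 50.00).
flange: A = 220 × 30 = 6600.00, centroid at (110.00, 115.00).
ΣA = 8200.00 mm², ΣAx_c = 902000.00 mm³, ΣAy_c = 839000.00 mm³.
x_c = 902000.00/8200.00 = 110.00 mm; y_c = 839000.00/8200.00 = 102.32 mm.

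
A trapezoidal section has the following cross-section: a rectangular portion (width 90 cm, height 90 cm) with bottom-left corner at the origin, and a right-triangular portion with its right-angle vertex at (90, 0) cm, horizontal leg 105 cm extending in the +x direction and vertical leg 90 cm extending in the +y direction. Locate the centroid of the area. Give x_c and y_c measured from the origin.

Part | A | x̄ᵢ | ȳᵢ | A·x̄ᵢ | A·ȳᵢ
rectangular portion | 8100.00 | 45.00 | 45.00 | 364500.00 | 364500.00
triangular portion | 4725.00 | 125.00 | 30.00 | 590625.00 | 141750.00
Σ | 12825.00 |  |  | 955125.00 | 506250.00
x_c = 955125.00 / 12825.00 = 74.47 cm
y_c = 506250.00 / 12825.00 = 39.47 cm

x_c = 74.47 cm, y_c = 39.47 cm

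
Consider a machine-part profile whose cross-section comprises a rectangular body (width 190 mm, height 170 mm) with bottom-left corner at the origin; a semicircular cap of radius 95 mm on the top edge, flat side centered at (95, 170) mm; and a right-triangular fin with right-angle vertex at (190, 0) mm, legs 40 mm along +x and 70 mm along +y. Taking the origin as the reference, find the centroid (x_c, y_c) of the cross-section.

rectangular body: A = 190 × 170 = 32300.00, centroid at (95.00, 85.00).
semicircular top: A = ½π·95² = 14176.44, centroid at (95.00, 210.32).
triangular fin: A = ½·40·70 = 1400.00, centroid at (203.33, 23.33).
ΣA = 47876.44 mm², ΣAx_c = 4699928.17 mm³, ΣAy_c = 5759744.26 mm³.
x_c = 4699928.17/47876.44 = 98.17 mm; y_c = 5759744.26/47876.44 = 120.30 mm.

x_c = 98.17 mm, y_c = 120.30 mm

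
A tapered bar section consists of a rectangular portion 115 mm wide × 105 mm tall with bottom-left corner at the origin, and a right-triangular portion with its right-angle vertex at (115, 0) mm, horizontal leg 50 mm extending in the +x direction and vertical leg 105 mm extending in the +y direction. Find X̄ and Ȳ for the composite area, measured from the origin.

X̄ = 70.74 mm, Ȳ = 49.38 mm

Part | A | x̄ᵢ | ȳᵢ | A·x̄ᵢ | A·ȳᵢ
rectangular portion | 12075.00 | 57.50 | 52.50 | 694312.50 | 633937.50
triangular portion | 2625.00 | 131.67 | 35.00 | 345625.00 | 91875.00
Σ | 14700.00 |  |  | 1039937.50 | 725812.50
X̄ = 1039937.50 / 14700.00 = 70.74 mm
Ȳ = 725812.50 / 14700.00 = 49.38 mm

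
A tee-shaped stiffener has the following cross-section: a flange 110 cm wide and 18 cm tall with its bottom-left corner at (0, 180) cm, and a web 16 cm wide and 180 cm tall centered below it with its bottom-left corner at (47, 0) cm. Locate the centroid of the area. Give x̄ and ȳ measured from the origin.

x̄ = 55.00 cm, ȳ = 130.33 cm

web: A = 16 × 180 = 2880.00, centroid at (55.00, 90.00).
flange: A = 110 × 18 = 1980.00, centroid at (55.00, 189.00).
ΣA = 4860.00 cm²
ΣAx̄ = (2880.00)(55.00) + (1980.00)(55.00) = 267300.00 cm³
ΣAȳ = (2880.00)(90.00) + (1980.00)(189.00) = 633420.00 cm³
x̄ = 267300.00 / 4860.00 = 55.00 cm
ȳ = 633420.00 / 4860.00 = 130.33 cm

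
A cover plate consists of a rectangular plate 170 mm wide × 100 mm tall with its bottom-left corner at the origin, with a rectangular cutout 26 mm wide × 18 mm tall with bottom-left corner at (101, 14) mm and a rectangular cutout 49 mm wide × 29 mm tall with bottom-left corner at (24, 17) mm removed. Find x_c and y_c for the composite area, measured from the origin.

x_c = 87.53 mm, y_c = 52.58 mm

plate: A = 170 × 100 = 17000.00, centroid at (85.00, 50.00).
hole 1: A = −(26 × 18) = -468.00, centroid at (114.00, 23.00).
hole 2: A = −(49 × 29) = -1421.00, centroid at (48.50, 31.50).
ΣA = 15111.00 mm², ΣAx_c = 1322729.50 mm³, ΣAy_c = 794474.50 mm³.
x_c = 1322729.50/15111.00 = 87.53 mm; y_c = 794474.50/15111.00 = 52.58 mm.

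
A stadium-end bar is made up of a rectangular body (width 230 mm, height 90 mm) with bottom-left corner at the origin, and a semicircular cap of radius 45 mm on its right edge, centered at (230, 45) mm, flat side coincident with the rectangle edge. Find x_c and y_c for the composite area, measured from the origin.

rectangular body: A = 230 × 90 = 20700.00, centroid at (115.00, 45.00).
semicircular end: A = ½π·45² = 3180.86, centroid at (249.10, 45.00).
ΣA = 23880.86 mm²
ΣAx_c = (20700.00)(115.00) + (3180.86)(249.10) = 3172848.39 mm³
ΣAy_c = (20700.00)(45.00) + (3180.86)(45.00) = 1074638.82 mm³
x_c = 3172848.39 / 23880.86 = 132.86 mm
y_c = 1074638.82 / 23880.86 = 45.00 mm

x_c = 132.86 mm, y_c = 45.00 mm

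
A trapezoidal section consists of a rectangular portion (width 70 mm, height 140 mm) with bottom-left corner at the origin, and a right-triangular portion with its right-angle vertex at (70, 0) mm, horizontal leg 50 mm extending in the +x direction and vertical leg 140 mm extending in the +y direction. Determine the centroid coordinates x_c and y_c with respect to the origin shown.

rectangular portion: A = 70 × 140 = 9800.00, centroid at (35.00, 70.00).
triangular portion: A = ½·50·140 = 3500.00, centroid at (86.67, 46.67).
ΣA = 13300.00 mm²
ΣAx_c = (9800.00)(35.00) + (3500.00)(86.67) = 646333.33 mm³
ΣAy_c = (9800.00)(70.00) + (3500.00)(46.67) = 849333.33 mm³
x_c = 646333.33 / 13300.00 = 48.60 mm
y_c = 849333.33 / 13300.00 = 63.86 mm

x_c = 48.60 mm, y_c = 63.86 mm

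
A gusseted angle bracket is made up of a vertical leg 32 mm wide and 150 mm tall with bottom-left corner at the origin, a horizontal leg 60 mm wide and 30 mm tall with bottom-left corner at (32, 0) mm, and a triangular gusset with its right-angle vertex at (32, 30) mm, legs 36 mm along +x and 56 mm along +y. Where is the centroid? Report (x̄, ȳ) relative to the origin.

x̄ = 30.59 mm, ȳ = 57.32 mm

vertical leg: A = 32 × 150 = 4800.00, centroid at (16.00, 75.00).
horizontal leg: A = 60 × 30 = 1800.00, centroid at (62.00, 15.00).
gusset: A = ½·36·56 = 1008.00, centroid at (44.00, 48.67).
ΣA = 7608.00 mm²
ΣAx̄ = (4800.00)(16.00) + (1800.00)(62.00) + (1008.00)(44.00) = 232752.00 mm³
ΣAȳ = (4800.00)(75.00) + (1800.00)(15.00) + (1008.00)(48.67) = 436056.00 mm³
x̄ = 232752.00 / 7608.00 = 30.59 mm
ȳ = 436056.00 / 7608.00 = 57.32 mm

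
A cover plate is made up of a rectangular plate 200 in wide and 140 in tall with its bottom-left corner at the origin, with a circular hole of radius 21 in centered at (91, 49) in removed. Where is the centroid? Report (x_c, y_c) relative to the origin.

plate: A = 200 × 140 = 28000.00, centroid at (100.00, 70.00).
hole: A = −π·21² = -1385.44, centroid at (91.00, 49.00).
ΣA = 26614.56 in², ΣAx_c = 2673924.75 in³, ΣAy_c = 1892113.32 in³.
x_c = 2673924.75/26614.56 = 100.47 in; y_c = 1892113.32/26614.56 = 71.09 in.

x_c = 100.47 in, y_c = 71.09 in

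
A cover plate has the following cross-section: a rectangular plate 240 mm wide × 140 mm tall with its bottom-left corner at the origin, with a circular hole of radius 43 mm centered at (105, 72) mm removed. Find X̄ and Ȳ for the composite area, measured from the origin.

X̄ = 123.14 mm, Ȳ = 69.58 mm

Part | A | x̄ᵢ | ȳᵢ | A·x̄ᵢ | A·ȳᵢ
plate | 33600.00 | 120.00 | 70.00 | 4032000.00 | 2352000.00
hole | -5808.80 | 105.00 | 72.00 | -609924.51 | -418233.95
Σ | 27791.20 |  |  | 3422075.49 | 1933766.05
X̄ = 3422075.49 / 27791.20 = 123.14 mm
Ȳ = 1933766.05 / 27791.20 = 69.58 mm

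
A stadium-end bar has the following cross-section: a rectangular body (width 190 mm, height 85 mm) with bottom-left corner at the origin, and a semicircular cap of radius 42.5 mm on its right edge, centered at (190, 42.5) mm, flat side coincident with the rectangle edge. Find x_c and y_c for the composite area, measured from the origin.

x_c = 111.89 mm, y_c = 42.50 mm

rectangular body: A = 190 × 85 = 16150.00, centroid at (95.00, 42.50).
semicircular end: A = ½π·42.5² = 2837.25, centroid at (208.04, 42.50).
ΣA = 18987.25 mm², ΣAx_c = 2124504.75 mm³, ΣAy_c = 806958.16 mm³.
x_c = 2124504.75/18987.25 = 111.89 mm; y_c = 806958.16/18987.25 = 42.50 mm.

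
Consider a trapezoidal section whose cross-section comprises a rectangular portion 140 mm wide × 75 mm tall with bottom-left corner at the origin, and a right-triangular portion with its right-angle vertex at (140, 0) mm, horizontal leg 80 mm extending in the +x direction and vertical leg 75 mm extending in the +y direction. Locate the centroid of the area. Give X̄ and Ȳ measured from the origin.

Part | A | x̄ᵢ | ȳᵢ | A·x̄ᵢ | A·ȳᵢ
rectangular portion | 10500.00 | 70.00 | 37.50 | 735000.00 | 393750.00
triangular portion | 3000.00 | 166.67 | 25.00 | 500000.00 | 75000.00
Σ | 13500.00 |  |  | 1235000.00 | 468750.00
X̄ = 1235000.00 / 13500.00 = 91.48 mm
Ȳ = 468750.00 / 13500.00 = 34.72 mm

X̄ = 91.48 mm, Ȳ = 34.72 mm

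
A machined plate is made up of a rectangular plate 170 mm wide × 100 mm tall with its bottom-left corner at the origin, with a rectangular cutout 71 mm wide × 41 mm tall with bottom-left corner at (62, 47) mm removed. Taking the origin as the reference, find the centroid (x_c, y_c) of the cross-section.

x_c = 82.42 mm, y_c = 46.38 mm

Part | A | x̄ᵢ | ȳᵢ | A·x̄ᵢ | A·ȳᵢ
plate | 17000.00 | 85.00 | 50.00 | 1445000.00 | 850000.00
hole | -2911.00 | 97.50 | 67.50 | -283822.50 | -196492.50
Σ | 14089.00 |  |  | 1161177.50 | 653507.50
x_c = 1161177.50 / 14089.00 = 82.42 mm
y_c = 653507.50 / 14089.00 = 46.38 mm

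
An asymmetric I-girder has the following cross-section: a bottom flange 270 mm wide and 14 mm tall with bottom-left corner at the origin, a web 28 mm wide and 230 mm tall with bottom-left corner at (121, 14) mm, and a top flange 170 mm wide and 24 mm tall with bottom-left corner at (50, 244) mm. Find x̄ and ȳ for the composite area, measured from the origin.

x̄ = 135.00 mm, ȳ = 132.99 mm

bottom flange: A = 270 × 14 = 3780.00, centroid at (135.00, 7.00).
web: A = 28 × 230 = 6440.00, centroid at (135.00, 129.00).
top flange: A = 170 × 24 = 4080.00, centroid at (135.00, 256.00).
ΣA = 14300.00 mm², ΣAx̄ = 1930500.00 mm³, ΣAȳ = 1901700.00 mm³.
x̄ = 1930500.00/14300.00 = 135.00 mm; ȳ = 1901700.00/14300.00 = 132.99 mm.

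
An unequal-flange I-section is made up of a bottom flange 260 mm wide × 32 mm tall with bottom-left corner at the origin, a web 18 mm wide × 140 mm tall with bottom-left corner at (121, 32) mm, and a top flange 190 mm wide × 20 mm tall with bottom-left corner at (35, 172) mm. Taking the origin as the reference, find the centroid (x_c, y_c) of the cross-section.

x_c = 130.00 mm, y_c = 73.89 mm

bottom flange: A = 260 × 32 = 8320.00, centroid at (130.00, 16.00).
web: A = 18 × 140 = 2520.00, centroid at (130.00, 102.00).
top flange: A = 190 × 20 = 3800.00, centroid at (130.00, 182.00).
ΣA = 14640.00 mm²
ΣAx_c = (8320.00)(130.00) + (2520.00)(130.00) + (3800.00)(130.00) = 1903200.00 mm³
ΣAy_c = (8320.00)(16.00) + (2520.00)(102.00) + (3800.00)(182.00) = 1081760.00 mm³
x_c = 1903200.00 / 14640.00 = 130.00 mm
y_c = 1081760.00 / 14640.00 = 73.89 mm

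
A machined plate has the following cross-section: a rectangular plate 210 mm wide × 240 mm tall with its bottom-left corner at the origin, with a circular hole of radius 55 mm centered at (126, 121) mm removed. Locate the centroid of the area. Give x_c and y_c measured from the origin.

plate: A = 210 × 240 = 50400.00, centroid at (105.00, 120.00).
hole: A = −π·55² = -9503.32, centroid at (126.00, 121.00).
ΣA = 40896.68 mm²
ΣAx_c = (50400.00)(105.00) + (-9503.32)(126.00) = 4094581.96 mm³
ΣAy_c = (50400.00)(120.00) + (-9503.32)(121.00) = 4898098.55 mm³
x_c = 4094581.96 / 40896.68 = 100.12 mm
y_c = 4898098.55 / 40896.68 = 119.77 mm

x_c = 100.12 mm, y_c = 119.77 mm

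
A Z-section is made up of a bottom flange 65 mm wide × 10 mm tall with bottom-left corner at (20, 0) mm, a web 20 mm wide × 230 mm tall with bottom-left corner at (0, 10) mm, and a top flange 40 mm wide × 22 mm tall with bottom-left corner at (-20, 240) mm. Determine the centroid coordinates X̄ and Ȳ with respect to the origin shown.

X̄ = 13.07 mm, Ȳ = 130.36 mm

bottom flange: A = 65 × 10 = 650.00, centroid at (52.50, 5.00).
web: A = 20 × 230 = 4600.00, centroid at (10.00, 125.00).
top flange: A = 40 × 22 = 880.00, centroid at (0.00, 251.00).
ΣA = 6130.00 mm², ΣAX̄ = 80125.00 mm³, ΣAȲ = 799130.00 mm³.
X̄ = 80125.00/6130.00 = 13.07 mm; Ȳ = 799130.00/6130.00 = 130.36 mm.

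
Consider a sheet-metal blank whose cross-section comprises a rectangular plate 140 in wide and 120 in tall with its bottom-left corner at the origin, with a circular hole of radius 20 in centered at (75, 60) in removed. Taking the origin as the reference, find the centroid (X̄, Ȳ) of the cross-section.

plate: A = 140 × 120 = 16800.00, centroid at (70.00, 60.00).
hole: A = −π·20² = -1256.64, centroid at (75.00, 60.00).
ΣA = 15543.36 in², ΣAX̄ = 1081752.22 in³, ΣAȲ = 932601.78 in³.
X̄ = 1081752.22/15543.36 = 69.60 in; Ȳ = 932601.78/15543.36 = 60.00 in.

X̄ = 69.60 in, Ȳ = 60.00 in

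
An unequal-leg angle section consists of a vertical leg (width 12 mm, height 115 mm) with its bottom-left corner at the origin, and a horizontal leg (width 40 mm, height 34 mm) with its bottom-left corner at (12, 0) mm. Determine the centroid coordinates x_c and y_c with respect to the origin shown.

Part | A | x̄ᵢ | ȳᵢ | A·x̄ᵢ | A·ȳᵢ
vertical leg | 1380.00 | 6.00 | 57.50 | 8280.00 | 79350.00
horizontal leg | 1360.00 | 32.00 | 17.00 | 43520.00 | 23120.00
Σ | 2740.00 |  |  | 51800.00 | 102470.00
x_c = 51800.00 / 2740.00 = 18.91 mm
y_c = 102470.00 / 2740.00 = 37.40 mm

x_c = 18.91 mm, y_c = 37.40 mm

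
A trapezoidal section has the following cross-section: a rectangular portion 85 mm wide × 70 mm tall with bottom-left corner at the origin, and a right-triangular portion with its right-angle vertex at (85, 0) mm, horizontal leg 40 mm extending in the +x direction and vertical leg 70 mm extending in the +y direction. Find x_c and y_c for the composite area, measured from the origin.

Part | A | x̄ᵢ | ȳᵢ | A·x̄ᵢ | A·ȳᵢ
rectangular portion | 5950.00 | 42.50 | 35.00 | 252875.00 | 208250.00
triangular portion | 1400.00 | 98.33 | 23.33 | 137666.67 | 32666.67
Σ | 7350.00 |  |  | 390541.67 | 240916.67
x_c = 390541.67 / 7350.00 = 53.13 mm
y_c = 240916.67 / 7350.00 = 32.78 mm

x_c = 53.13 mm, y_c = 32.78 mm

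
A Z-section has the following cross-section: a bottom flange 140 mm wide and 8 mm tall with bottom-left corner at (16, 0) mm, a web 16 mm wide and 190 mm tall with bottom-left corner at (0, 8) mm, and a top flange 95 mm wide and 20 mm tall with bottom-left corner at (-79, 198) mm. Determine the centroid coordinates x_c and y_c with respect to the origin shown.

Part | A | x̄ᵢ | ȳᵢ | A·x̄ᵢ | A·ȳᵢ
bottom flange | 1120.00 | 86.00 | 4.00 | 96320.00 | 4480.00
web | 3040.00 | 8.00 | 103.00 | 24320.00 | 313120.00
top flange | 1900.00 | -31.50 | 208.00 | -59850.00 | 395200.00
Σ | 6060.00 |  |  | 60790.00 | 712800.00
x_c = 60790.00 / 6060.00 = 10.03 mm
y_c = 712800.00 / 6060.00 = 117.62 mm

x_c = 10.03 mm, y_c = 117.62 mm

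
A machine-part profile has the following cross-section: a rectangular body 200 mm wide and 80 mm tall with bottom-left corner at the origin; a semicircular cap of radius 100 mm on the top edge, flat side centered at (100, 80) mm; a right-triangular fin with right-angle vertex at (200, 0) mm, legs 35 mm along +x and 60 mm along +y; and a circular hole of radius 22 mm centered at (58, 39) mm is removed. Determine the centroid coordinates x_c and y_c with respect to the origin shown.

x_c = 105.80 mm, y_c = 80.83 mm

Part | A | x̄ᵢ | ȳᵢ | A·x̄ᵢ | A·ȳᵢ
rectangular body | 16000.00 | 100.00 | 40.00 | 1600000.00 | 640000.00
semicircular top | 15707.96 | 100.00 | 122.44 | 1570796.33 | 1923303.73
triangular fin | 1050.00 | 211.67 | 20.00 | 222250.00 | 21000.00
hole | -1520.53 | 58.00 | 39.00 | -88190.79 | -59300.70
Σ | 31237.43 |  |  | 3304855.54 | 2525003.03
x_c = 3304855.54 / 31237.43 = 105.80 mm
y_c = 2525003.03 / 31237.43 = 80.83 mm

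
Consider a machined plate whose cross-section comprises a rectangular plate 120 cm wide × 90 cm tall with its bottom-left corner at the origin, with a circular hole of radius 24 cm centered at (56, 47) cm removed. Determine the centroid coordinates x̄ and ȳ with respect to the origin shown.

x̄ = 60.81 cm, ȳ = 44.60 cm

plate: A = 120 × 90 = 10800.00, centroid at (60.00, 45.00).
hole: A = −π·24² = -1809.56, centroid at (56.00, 47.00).
ΣA = 8990.44 cm², ΣAx̄ = 546664.79 cm³, ΣAȳ = 400950.80 cm³.
x̄ = 546664.79/8990.44 = 60.81 cm; ȳ = 400950.80/8990.44 = 44.60 cm.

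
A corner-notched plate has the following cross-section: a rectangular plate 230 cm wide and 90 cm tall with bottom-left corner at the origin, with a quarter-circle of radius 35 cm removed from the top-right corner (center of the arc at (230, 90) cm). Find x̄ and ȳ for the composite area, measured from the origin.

x̄ = 110.12 cm, ȳ = 43.53 cm

plate: A = 230 × 90 = 20700.00, centroid at (115.00, 45.00).
removed quarter-circle: A = −¼π·35² = -962.11, centroid at (215.15, 75.15).
ΣA = 19737.89 cm²
ΣAx̄ = (20700.00)(115.00) + (-962.11)(215.15) = 2173505.73 cm³
ΣAȳ = (20700.00)(45.00) + (-962.11)(75.15) = 859201.52 cm³
x̄ = 2173505.73 / 19737.89 = 110.12 cm
ȳ = 859201.52 / 19737.89 = 43.53 cm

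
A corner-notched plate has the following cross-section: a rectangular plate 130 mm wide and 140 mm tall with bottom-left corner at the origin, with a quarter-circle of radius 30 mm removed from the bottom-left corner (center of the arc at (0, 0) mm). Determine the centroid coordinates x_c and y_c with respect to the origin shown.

x_c = 67.11 mm, y_c = 72.31 mm

Part | A | x̄ᵢ | ȳᵢ | A·x̄ᵢ | A·ȳᵢ
plate | 18200.00 | 65.00 | 70.00 | 1183000.00 | 1274000.00
removed quarter-circle | -706.86 | 12.73 | 12.73 | -9000.00 | -9000.00
Σ | 17493.14 |  |  | 1174000.00 | 1265000.00
x_c = 1174000.00 / 17493.14 = 67.11 mm
y_c = 1265000.00 / 17493.14 = 72.31 mm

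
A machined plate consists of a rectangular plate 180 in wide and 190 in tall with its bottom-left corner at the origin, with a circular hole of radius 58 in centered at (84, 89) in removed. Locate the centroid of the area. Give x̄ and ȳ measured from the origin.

x̄ = 92.68 in, ȳ = 97.68 in

plate: A = 180 × 190 = 34200.00, centroid at (90.00, 95.00).
hole: A = −π·58² = -10568.32, centroid at (84.00, 89.00).
ΣA = 23631.68 in², ΣAx̄ = 2190261.31 in³, ΣAȳ = 2308419.73 in³.
x̄ = 2190261.31/23631.68 = 92.68 in; ȳ = 2308419.73/23631.68 = 97.68 in.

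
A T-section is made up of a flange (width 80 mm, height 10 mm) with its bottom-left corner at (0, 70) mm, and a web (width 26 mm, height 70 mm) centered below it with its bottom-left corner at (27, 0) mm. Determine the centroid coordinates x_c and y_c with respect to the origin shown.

x_c = 40.00 mm, y_c = 47.21 mm

web: A = 26 × 70 = 1820.00, centroid at (40.00, 35.00).
flange: A = 80 × 10 = 800.00, centroid at (40.00, 75.00).
ΣA = 2620.00 mm², ΣAx_c = 104800.00 mm³, ΣAy_c = 123700.00 mm³.
x_c = 104800.00/2620.00 = 40.00 mm; y_c = 123700.00/2620.00 = 47.21 mm.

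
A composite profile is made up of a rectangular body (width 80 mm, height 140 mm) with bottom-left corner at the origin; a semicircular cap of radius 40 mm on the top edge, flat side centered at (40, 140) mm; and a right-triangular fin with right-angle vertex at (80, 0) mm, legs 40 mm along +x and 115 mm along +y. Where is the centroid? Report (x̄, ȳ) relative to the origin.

x̄ = 47.66 mm, ȳ = 79.10 mm

Part | A | x̄ᵢ | ȳᵢ | A·x̄ᵢ | A·ȳᵢ
rectangular body | 11200.00 | 40.00 | 70.00 | 448000.00 | 784000.00
semicircular top | 2513.27 | 40.00 | 156.98 | 100530.96 | 394525.04
triangular fin | 2300.00 | 93.33 | 38.33 | 214666.67 | 88166.67
Σ | 16013.27 |  |  | 763197.63 | 1266691.71
x̄ = 763197.63 / 16013.27 = 47.66 mm
ȳ = 1266691.71 / 16013.27 = 79.10 mm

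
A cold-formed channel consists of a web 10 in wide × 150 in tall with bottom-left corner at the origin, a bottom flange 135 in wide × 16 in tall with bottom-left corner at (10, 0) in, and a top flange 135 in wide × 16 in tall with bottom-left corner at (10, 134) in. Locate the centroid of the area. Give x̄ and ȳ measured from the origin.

x̄ = 58.81 in, ȳ = 75.00 in

web: A = 10 × 150 = 1500.00, centroid at (5.00, 75.00).
bottom flange: A = 135 × 16 = 2160.00, centroid at (77.50, 8.00).
top flange: A = 135 × 16 = 2160.00, centroid at (77.50, 142.00).
ΣA = 5820.00 in²
ΣAx̄ = (1500.00)(5.00) + (2160.00)(77.50) + (2160.00)(77.50) = 342300.00 in³
ΣAȳ = (1500.00)(75.00) + (2160.00)(8.00) + (2160.00)(142.00) = 436500.00 in³
x̄ = 342300.00 / 5820.00 = 58.81 in
ȳ = 436500.00 / 5820.00 = 75.00 in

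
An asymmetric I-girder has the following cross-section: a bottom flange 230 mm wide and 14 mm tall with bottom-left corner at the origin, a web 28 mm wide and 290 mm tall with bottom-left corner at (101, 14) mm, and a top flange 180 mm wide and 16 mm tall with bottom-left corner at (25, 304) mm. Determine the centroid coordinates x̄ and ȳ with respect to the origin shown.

Part | A | x̄ᵢ | ȳᵢ | A·x̄ᵢ | A·ȳᵢ
bottom flange | 3220.00 | 115.00 | 7.00 | 370300.00 | 22540.00
web | 8120.00 | 115.00 | 159.00 | 933800.00 | 1291080.00
top flange | 2880.00 | 115.00 | 312.00 | 331200.00 | 898560.00
Σ | 14220.00 |  |  | 1635300.00 | 2212180.00
x̄ = 1635300.00 / 14220.00 = 115.00 mm
ȳ = 2212180.00 / 14220.00 = 155.57 mm

x̄ = 115.00 mm, ȳ = 155.57 mm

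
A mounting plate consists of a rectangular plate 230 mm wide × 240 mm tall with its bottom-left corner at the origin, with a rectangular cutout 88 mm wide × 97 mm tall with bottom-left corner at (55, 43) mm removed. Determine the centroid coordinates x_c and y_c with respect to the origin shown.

Part | A | x̄ᵢ | ȳᵢ | A·x̄ᵢ | A·ȳᵢ
plate | 55200.00 | 115.00 | 120.00 | 6348000.00 | 6624000.00
hole | -8536.00 | 99.00 | 91.50 | -845064.00 | -781044.00
Σ | 46664.00 |  |  | 5502936.00 | 5842956.00
x_c = 5502936.00 / 46664.00 = 117.93 mm
y_c = 5842956.00 / 46664.00 = 125.21 mm

x_c = 117.93 mm, y_c = 125.21 mm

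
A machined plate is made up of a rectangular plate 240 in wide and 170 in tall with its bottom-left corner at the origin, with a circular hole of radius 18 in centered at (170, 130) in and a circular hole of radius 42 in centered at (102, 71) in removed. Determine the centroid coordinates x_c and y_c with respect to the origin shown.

Part | A | x̄ᵢ | ȳᵢ | A·x̄ᵢ | A·ȳᵢ
plate | 40800.00 | 120.00 | 85.00 | 4896000.00 | 3468000.00
hole 1 | -1017.88 | 170.00 | 130.00 | -173038.92 | -132323.88
hole 2 | -5541.77 | 102.00 | 71.00 | -565260.48 | -393465.63
Σ | 34240.35 |  |  | 4157700.59 | 2942210.49
x_c = 4157700.59 / 34240.35 = 121.43 in
y_c = 2942210.49 / 34240.35 = 85.93 in

x_c = 121.43 in, y_c = 85.93 in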